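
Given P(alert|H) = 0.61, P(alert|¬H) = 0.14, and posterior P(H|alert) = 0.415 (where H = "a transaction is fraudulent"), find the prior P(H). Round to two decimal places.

P(H) = 0.14

Bayes' rule in odds form gives O(H|E) = O(H)·[P(E|H)/P(E|¬H)], hence O(H) = O(H|E)/LR.
Posterior odds = 0.415/(1−0.415) = 0.7094. LR = 0.61/0.14 = 4.3571.
Prior odds = 0.7094/4.3571 = 0.1628, so P(H) = 0.1628/(1+0.1628) ≈ 0.14.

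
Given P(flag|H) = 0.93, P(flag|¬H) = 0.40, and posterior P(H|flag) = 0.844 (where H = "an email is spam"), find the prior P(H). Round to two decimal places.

P(H) = 0.70

Bayes' rule in odds form gives O(H|E) = O(H)·[P(E|H)/P(E|¬H)], hence O(H) = O(H|E)/LR.
Posterior odds = 0.844/(1−0.844) = 5.4103. LR = 0.93/0.40 = 2.3250.
Prior odds = 5.4103/2.3250 = 2.3270, so P(H) = 2.3270/(1+2.3270) ≈ 0.70.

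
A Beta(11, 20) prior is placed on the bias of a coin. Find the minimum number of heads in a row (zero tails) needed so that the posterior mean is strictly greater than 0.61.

k = 21

After k heads and 0 tails the posterior is Beta(11+k, 20), with mean (11+k)/(11+20+k).
Set (11+k)/(31+k) > 0.61 and solve: k > (0.61·31 − 11)/(1 − 0.61) = 20.282.
The smallest integer exceeding 20.282 is 21, and checking k=21: (32)/(52) = 0.6154 > 0.61.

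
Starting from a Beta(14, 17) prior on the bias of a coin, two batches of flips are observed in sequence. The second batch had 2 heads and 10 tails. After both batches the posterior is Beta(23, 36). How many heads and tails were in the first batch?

Because Beta–binomial updating is additive in the counts, the combined data contributed (α_post−α_prior, β_post−β_prior) successes and failures.
Total across both batches: 23−14=9 heads, 36−17=19 tails.
Subtract the second batch: 9−2=7 heads and 19−10=9 tails.

7 heads and 9 tails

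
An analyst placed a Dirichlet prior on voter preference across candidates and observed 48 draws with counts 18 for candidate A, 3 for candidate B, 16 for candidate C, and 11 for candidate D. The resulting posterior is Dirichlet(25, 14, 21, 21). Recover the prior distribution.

For a Dirichlet(α) prior with multinomial counts c, the posterior is Dirichlet(α + c) componentwise.
Subtract each count from the matching posterior parameter: 25−18=7, 14−3=11, 21−16=5, 21−11=10.

Dirichlet(7, 11, 5, 10)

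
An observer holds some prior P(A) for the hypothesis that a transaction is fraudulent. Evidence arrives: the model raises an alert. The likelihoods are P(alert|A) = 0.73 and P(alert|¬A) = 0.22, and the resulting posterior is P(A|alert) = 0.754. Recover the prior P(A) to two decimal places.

P(A) = 0.48

Bayes' rule in odds form gives O(A|E) = O(A)·[P(E|A)/P(E|¬A)], hence O(A) = O(A|E)/LR.
Posterior odds = 0.754/(1−0.754) = 3.0650. LR = 0.73/0.22 = 3.3182.
Prior odds = 3.0650/3.3182 = 0.9237, so P(A) = 0.9237/(1+0.9237) ≈ 0.48.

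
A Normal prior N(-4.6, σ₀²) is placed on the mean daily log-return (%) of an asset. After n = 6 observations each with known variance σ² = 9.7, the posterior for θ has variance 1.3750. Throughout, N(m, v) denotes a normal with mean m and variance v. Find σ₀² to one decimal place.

Posterior precision equals prior precision plus data precision: 1/σ_n² = 1/σ₀² + n/σ².
So 1/σ₀² = 1/1.3750 − 6/9.7 = 0.727273 − 0.618557 = 0.108716.
Hence σ₀² = 1/0.108716 ≈ 9.2.

σ₀² = 9.2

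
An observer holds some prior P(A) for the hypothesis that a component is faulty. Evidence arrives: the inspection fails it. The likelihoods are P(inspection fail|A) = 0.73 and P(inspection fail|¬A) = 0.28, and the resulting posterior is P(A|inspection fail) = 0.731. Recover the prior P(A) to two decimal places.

Bayes' rule in odds form gives O(A|E) = O(A)·[P(E|A)/P(E|¬A)], hence O(A) = O(A|E)/LR.
Posterior odds = 0.731/(1−0.731) = 2.7175. LR = 0.73/0.28 = 2.6071.
Prior odds = 2.7175/2.6071 = 1.0423, so P(A) = 1.0423/(1+1.0423) ≈ 0.51.

P(A) = 0.51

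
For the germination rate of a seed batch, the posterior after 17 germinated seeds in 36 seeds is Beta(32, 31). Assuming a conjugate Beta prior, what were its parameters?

Under Beta–binomial conjugacy the posterior parameters are (a+s, b+f).
So a = 32 − 17 = 15 and b = 31 − 19 = 12.

Beta(15, 12)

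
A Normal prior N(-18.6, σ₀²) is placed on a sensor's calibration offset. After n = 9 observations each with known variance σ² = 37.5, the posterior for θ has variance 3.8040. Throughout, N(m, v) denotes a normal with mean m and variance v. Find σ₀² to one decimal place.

σ₀² = 43.7

Posterior precision equals prior precision plus data precision: 1/σ_n² = 1/σ₀² + n/σ².
So 1/σ₀² = 1/3.8040 − 9/37.5 = 0.262881 − 0.240000 = 0.022881.
Hence σ₀² = 1/0.022881 ≈ 43.7.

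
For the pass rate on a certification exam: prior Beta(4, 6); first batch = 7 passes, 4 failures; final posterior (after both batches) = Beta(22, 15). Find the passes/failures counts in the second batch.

Sequential conjugate updates are equivalent to a single update on the pooled data, so total successes = posterior α − prior α and total failures = posterior β − prior β.
Total across both batches: 22−4=18 passes, 15−6=9 failures.
Subtract the first batch: 18−7=11 passes and 9−4=5 failures.

11 passes and 5 failures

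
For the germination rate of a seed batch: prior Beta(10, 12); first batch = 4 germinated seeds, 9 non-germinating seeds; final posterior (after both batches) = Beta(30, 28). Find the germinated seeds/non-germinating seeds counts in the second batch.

16 germinated seeds and 7 non-germinating seeds

Sequential conjugate updates are equivalent to a single update on the pooled data, so total successes = posterior α − prior α and total failures = posterior β − prior β.
Total across both batches: 30−10=20 germinated seeds, 28−12=16 non-germinating seeds.
Subtract the first batch: 20−4=16 germinated seeds and 16−9=7 non-germinating seeds.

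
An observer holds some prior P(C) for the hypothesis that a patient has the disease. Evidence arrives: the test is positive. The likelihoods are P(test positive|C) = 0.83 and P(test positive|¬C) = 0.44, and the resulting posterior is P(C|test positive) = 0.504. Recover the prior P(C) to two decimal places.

In odds form, posterior odds = prior odds × likelihood ratio, so prior odds = posterior odds ÷ LR.
Posterior odds = 0.504/(1−0.504) = 1.0161. LR = 0.83/0.44 = 1.8864.
Prior odds = 1.0161/1.8864 = 0.5386, so P(C) = 0.5386/(1+0.5386) ≈ 0.35.

P(C) = 0.35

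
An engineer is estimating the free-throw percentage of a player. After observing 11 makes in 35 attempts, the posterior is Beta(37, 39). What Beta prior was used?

Beta is conjugate to the binomial likelihood: posterior = Beta(α+s, β+f).
So α = 37 − 11 = 26 and β = 39 − 24 = 15.

Beta(26, 15)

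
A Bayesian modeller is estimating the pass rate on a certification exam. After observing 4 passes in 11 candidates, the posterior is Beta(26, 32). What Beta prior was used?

A Beta(a, b) prior with s successes and f failures in binomial data gives a Beta(a+s, b+f) posterior.
Subtract the data counts: 26−4=22, 32−7=25.

Beta(22, 25)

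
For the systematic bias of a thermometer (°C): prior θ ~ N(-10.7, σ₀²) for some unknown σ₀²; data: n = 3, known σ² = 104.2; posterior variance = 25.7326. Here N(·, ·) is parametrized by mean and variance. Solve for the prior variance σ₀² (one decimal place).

Posterior precision equals prior precision plus data precision: 1/σ_n² = 1/σ₀² + n/σ².
So 1/σ₀² = 1/25.7326 − 3/104.2 = 0.038861 − 0.028791 = 0.010070.
Hence σ₀² = 1/0.010070 ≈ 99.3.

σ₀² = 99.3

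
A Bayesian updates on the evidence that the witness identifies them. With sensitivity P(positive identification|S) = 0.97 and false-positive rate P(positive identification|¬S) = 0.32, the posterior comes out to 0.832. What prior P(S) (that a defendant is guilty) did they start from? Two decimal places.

P(S) = 0.62

Bayes' rule in odds form gives O(S|E) = O(S)·[P(E|S)/P(E|¬S)], hence O(S) = O(S|E)/LR.
Posterior odds = 0.832/(1−0.832) = 4.9524. LR = 0.97/0.32 = 3.0312.
Prior odds = 4.9524/3.0312 = 1.6338, so P(S) = 1.6338/(1+1.6338) ≈ 0.62.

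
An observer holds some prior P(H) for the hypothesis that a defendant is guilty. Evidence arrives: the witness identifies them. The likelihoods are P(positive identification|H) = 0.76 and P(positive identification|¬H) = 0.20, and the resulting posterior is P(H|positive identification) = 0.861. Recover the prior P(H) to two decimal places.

P(H) = 0.62

Bayes' rule in odds form gives O(H|E) = O(H)·[P(E|H)/P(E|¬H)], hence O(H) = O(H|E)/LR.
Posterior odds = 0.861/(1−0.861) = 6.1942. LR = 0.76/0.20 = 3.8000.
Prior odds = 6.1942/3.8000 = 1.6301, so P(H) = 1.6301/(1+1.6301) ≈ 0.62.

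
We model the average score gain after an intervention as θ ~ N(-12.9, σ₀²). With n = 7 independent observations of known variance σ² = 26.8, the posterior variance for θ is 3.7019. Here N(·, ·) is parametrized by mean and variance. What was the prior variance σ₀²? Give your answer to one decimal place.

For the Normal–Normal model with known σ², precisions add: τ_n = τ₀ + n/σ².
So 1/σ₀² = 1/3.7019 − 7/26.8 = 0.270132 − 0.261194 = 0.008938.
Hence σ₀² = 1/0.008938 ≈ 111.9.

σ₀² = 111.9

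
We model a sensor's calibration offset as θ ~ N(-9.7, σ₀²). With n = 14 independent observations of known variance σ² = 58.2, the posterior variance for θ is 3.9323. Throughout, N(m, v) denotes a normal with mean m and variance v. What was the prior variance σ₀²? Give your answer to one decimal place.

σ₀² = 72.7

Posterior precision equals prior precision plus data precision: 1/σ_n² = 1/σ₀² + n/σ².
So 1/σ₀² = 1/3.9323 − 14/58.2 = 0.254304 − 0.240550 = 0.013754.
Hence σ₀² = 1/0.013754 ≈ 72.7.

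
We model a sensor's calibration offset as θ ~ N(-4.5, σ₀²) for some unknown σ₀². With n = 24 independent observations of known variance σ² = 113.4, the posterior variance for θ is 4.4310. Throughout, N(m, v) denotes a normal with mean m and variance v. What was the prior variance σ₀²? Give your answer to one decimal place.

For the Normal–Normal model with known σ², precisions add: τ_n = τ₀ + n/σ².
So 1/σ₀² = 1/4.4310 − 24/113.4 = 0.225683 − 0.211640 = 0.014043.
Hence σ₀² = 1/0.014043 ≈ 71.2.

σ₀² = 71.2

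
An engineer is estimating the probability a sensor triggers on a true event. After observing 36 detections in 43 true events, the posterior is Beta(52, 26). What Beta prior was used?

Beta(16, 19)

Beta is conjugate to the binomial likelihood: posterior = Beta(a+s, b+f).
So a = 52 − 36 = 16 and b = 26 − 7 = 19.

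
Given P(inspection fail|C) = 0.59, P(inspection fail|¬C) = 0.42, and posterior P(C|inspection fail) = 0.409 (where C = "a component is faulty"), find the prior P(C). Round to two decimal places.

Bayes' rule in odds form gives O(C|E) = O(C)·[P(E|C)/P(E|¬C)], hence O(C) = O(C|E)/LR.
Posterior odds = 0.409/(1−0.409) = 0.6920. LR = 0.59/0.42 = 1.4048.
Prior odds = 0.6920/1.4048 = 0.4926, so P(C) = 0.4926/(1+0.4926) ≈ 0.33.

P(C) = 0.33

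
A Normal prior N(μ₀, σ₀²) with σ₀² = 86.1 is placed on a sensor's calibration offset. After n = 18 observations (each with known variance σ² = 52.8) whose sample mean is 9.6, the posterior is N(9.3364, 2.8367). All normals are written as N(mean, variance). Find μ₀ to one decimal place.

The posterior mean is a precision-weighted average: μ_n = (τ₀μ₀ + τ_data·x̄)/(τ₀+τ_data), with τ₀=1/σ₀² and τ_data=n/σ².
Here τ₀ = 1/86.1 = 0.011614 and τ_data = 18/52.8 = 0.340909, so τ_n = 0.352523.
Rearranging for μ₀: μ₀ = (μ_n·τ_n − τ_data·x̄)/τ₀ = (9.3364·0.352523 − 0.340909·9.6) / 0.011614 = 0.018569/0.011614 ≈ 1.6.

μ₀ = 1.6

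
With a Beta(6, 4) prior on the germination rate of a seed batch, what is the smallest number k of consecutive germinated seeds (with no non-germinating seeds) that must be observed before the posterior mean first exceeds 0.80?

k = 11

After k germinated seeds and 0 non-germinating seeds the posterior is Beta(6+k, 4), with mean (6+k)/(6+4+k).
Set (6+k)/(10+k) > 0.80 and solve: k > (0.80·10 − 6)/(1 − 0.80) = 10.000.
The smallest integer exceeding 10.000 is 11.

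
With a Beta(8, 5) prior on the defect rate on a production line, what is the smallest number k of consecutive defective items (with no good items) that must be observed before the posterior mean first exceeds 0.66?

k = 2

After k defective items and 0 good items the posterior is Beta(8+k, 5), with mean (8+k)/(8+5+k).
Set (8+k)/(13+k) > 0.66 and solve: k > (0.66·13 − 8)/(1 − 0.66) = 1.706.
The smallest integer exceeding 1.706 is 2.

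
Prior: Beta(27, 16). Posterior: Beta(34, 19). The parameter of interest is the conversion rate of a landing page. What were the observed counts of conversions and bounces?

7 conversions and 3 bounces

Beta is conjugate to the binomial likelihood: posterior = Beta(α+s, β+f).
Match parameters: s=34−27=7, f=19−16=3.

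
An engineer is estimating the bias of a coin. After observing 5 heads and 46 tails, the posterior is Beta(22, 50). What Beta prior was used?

A Beta(a, b) prior with s successes and f failures in binomial data gives a Beta(a+s, b+f) posterior.
Subtract the data counts: 22−5=17, 50−46=4.

Beta(17, 4)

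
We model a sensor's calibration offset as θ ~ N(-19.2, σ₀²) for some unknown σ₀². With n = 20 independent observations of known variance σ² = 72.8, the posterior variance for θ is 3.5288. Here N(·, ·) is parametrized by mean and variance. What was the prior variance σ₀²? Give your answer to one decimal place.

σ₀² = 115.5

For the Normal–Normal model with known σ², precisions add: τ_n = τ₀ + n/σ².
So 1/σ₀² = 1/3.5288 − 20/72.8 = 0.283382 − 0.274725 = 0.008657.
Hence σ₀² = 1/0.008657 ≈ 115.5.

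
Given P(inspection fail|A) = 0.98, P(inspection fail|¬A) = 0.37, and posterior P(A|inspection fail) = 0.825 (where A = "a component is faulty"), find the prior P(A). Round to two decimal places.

In odds form, posterior odds = prior odds × likelihood ratio, so prior odds = posterior odds ÷ LR.
Posterior odds = 0.825/(1−0.825) = 4.7143. LR = 0.98/0.37 = 2.6486.
Prior odds = 4.7143/2.6486 = 1.7799, so P(A) = 1.7799/(1+1.7799) ≈ 0.64.

P(A) = 0.64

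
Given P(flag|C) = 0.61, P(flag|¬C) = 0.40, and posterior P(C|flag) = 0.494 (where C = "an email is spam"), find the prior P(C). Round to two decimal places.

In odds form, posterior odds = prior odds × likelihood ratio, so prior odds = posterior odds ÷ LR.
Posterior odds = 0.494/(1−0.494) = 0.9763. LR = 0.61/0.40 = 1.5250.
Prior odds = 0.9763/1.5250 = 0.6402, so P(C) = 0.6402/(1+0.6402) ≈ 0.39.

P(C) = 0.39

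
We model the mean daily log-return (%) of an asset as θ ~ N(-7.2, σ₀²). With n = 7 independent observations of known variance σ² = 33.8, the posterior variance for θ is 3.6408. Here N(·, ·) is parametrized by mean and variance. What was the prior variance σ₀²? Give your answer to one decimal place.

σ₀² = 14.8

For the Normal–Normal model with known σ², precisions add: τ_n = τ₀ + n/σ².
So 1/σ₀² = 1/3.6408 − 7/33.8 = 0.274665 − 0.207101 = 0.067564.
Hence σ₀² = 1/0.067564 ≈ 14.8.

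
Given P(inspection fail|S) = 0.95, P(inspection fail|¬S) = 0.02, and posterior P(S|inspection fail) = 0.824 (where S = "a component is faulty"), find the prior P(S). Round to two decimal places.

P(S) = 0.09

Bayes' rule in odds form gives O(S|E) = O(S)·[P(E|S)/P(E|¬S)], hence O(S) = O(S|E)/LR.
Posterior odds = 0.824/(1−0.824) = 4.6818. LR = 0.95/0.02 = 47.5000.
Prior odds = 4.6818/47.5000 = 0.0986, so P(S) = 0.0986/(1+0.0986) ≈ 0.09.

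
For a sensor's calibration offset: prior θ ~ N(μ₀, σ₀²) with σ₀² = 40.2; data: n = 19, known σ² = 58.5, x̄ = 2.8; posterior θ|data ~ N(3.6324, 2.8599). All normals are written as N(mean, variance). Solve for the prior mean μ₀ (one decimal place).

The posterior mean is a precision-weighted average: μ_n = (τ₀μ₀ + τ_data·x̄)/(τ₀+τ_data), with τ₀=1/σ₀² and τ_data=n/σ².
Here τ₀ = 1/40.2 = 0.024876 and τ_data = 19/58.5 = 0.324786, so τ_n = 0.349662.
Rearranging for μ₀: μ₀ = (μ_n·τ_n − τ_data·x̄)/τ₀ = (3.6324·0.349662 − 0.324786·2.8) / 0.024876 = 0.360711/0.024876 ≈ 14.5.

μ₀ = 14.5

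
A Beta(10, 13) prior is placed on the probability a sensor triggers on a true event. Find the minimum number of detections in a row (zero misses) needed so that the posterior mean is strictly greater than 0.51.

After k detections and 0 misses the posterior is Beta(10+k, 13), with mean (10+k)/(10+13+k).
Set (10+k)/(23+k) > 0.51 and solve: k > (0.51·23 − 10)/(1 − 0.51) = 3.531.
The smallest integer exceeding 3.531 is 4.

k = 4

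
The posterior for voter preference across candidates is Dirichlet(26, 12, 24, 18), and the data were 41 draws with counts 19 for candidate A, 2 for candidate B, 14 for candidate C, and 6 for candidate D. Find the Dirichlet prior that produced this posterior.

For a Dirichlet(α) prior with multinomial counts c, the posterior is Dirichlet(α + c) componentwise.
Subtract each count from the matching posterior parameter: 26−19=7, 12−2=10, 24−14=10, 18−6=12.

Dirichlet(7, 10, 10, 12)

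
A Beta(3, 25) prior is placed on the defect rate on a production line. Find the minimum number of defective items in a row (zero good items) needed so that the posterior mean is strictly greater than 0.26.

k = 6

After k defective items and 0 good items the posterior is Beta(3+k, 25), with mean (3+k)/(3+25+k).
Set (3+k)/(28+k) > 0.26 and solve: k > (0.26·28 − 3)/(1 − 0.26) = 5.784.
The smallest integer exceeding 5.784 is 6, and checking k=6: (9)/(34) = 0.2647 > 0.26.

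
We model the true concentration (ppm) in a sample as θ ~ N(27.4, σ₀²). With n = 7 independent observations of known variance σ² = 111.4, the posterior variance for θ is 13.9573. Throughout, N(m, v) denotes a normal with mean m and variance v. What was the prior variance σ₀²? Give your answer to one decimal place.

For the Normal–Normal model with known σ², precisions add: τ_n = τ₀ + n/σ².
So 1/σ₀² = 1/13.9573 − 7/111.4 = 0.071647 − 0.062837 = 0.008810.
Hence σ₀² = 1/0.008810 ≈ 113.5.

σ₀² = 113.5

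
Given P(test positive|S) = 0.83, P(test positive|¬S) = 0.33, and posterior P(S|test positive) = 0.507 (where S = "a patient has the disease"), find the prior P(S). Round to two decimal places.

In odds form, posterior odds = prior odds × likelihood ratio, so prior odds = posterior odds ÷ LR.
Posterior odds = 0.507/(1−0.507) = 1.0284. LR = 0.83/0.33 = 2.5152.
Prior odds = 1.0284/2.5152 = 0.4089, so P(S) = 0.4089/(1+0.4089) ≈ 0.29.

P(S) = 0.29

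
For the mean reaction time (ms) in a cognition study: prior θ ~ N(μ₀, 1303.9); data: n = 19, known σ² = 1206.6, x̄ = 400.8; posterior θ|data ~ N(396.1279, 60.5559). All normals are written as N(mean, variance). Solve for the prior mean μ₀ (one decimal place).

With known observation variance, the Normal–Normal posterior has precision τ_n = τ₀ + n/σ² and mean μ_n = (τ₀μ₀ + (n/σ²)x̄)/τ_n.
Here τ₀ = 1/1303.9 = 0.000767 and τ_data = 19/1206.6 = 0.015747, so τ_n = 0.016514.
Rearranging for μ₀: μ₀ = (μ_n·τ_n − τ_data·x̄)/τ₀ = (396.1279·0.016514 − 0.015747·400.8) / 0.000767 = 0.230259/0.000767 ≈ 300.2.

μ₀ = 300.2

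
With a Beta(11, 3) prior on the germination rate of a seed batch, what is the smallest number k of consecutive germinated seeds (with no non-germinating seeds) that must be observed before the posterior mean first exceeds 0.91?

k = 20

After k germinated seeds and 0 non-germinating seeds the posterior is Beta(11+k, 3), with mean (11+k)/(11+3+k).
Set (11+k)/(14+k) > 0.91 and solve: k > (0.91·14 − 11)/(1 − 0.91) = 19.333.
The smallest integer exceeding 19.333 is 20, and checking k=20: (31)/(34) = 0.9118 > 0.91.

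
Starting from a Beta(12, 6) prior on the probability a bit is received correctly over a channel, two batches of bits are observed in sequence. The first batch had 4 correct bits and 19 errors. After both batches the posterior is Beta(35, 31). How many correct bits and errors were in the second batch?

19 correct bits and 6 errors

Sequential conjugate updates are equivalent to a single update on the pooled data, so total successes = posterior α − prior α and total failures = posterior β − prior β.
Total across both batches: 35−12=23 correct bits, 31−6=25 errors.
Subtract the first batch: 23−4=19 correct bits and 25−19=6 errors.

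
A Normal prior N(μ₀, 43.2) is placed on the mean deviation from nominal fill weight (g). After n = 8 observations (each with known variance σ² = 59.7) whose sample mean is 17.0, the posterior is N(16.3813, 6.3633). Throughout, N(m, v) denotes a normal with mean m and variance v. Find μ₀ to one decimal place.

The posterior mean is a precision-weighted average: μ_n = (τ₀μ₀ + τ_data·x̄)/(τ₀+τ_data), with τ₀=1/σ₀² and τ_data=n/σ².
Here τ₀ = 1/43.2 = 0.023148 and τ_data = 8/59.7 = 0.134003, so τ_n = 0.157151.
Rearranging for μ₀: μ₀ = (μ_n·τ_n − τ_data·x̄)/τ₀ = (16.3813·0.157151 − 0.134003·17.0) / 0.023148 = 0.296287/0.023148 ≈ 12.8.

μ₀ = 12.8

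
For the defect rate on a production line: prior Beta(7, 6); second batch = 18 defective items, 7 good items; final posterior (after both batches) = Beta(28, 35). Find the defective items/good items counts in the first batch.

3 defective items and 22 good items

Because Beta–binomial updating is additive in the counts, the combined data contributed (α_post−α_prior, β_post−β_prior) successes and failures.
Total across both batches: 28−7=21 defective items, 35−6=29 good items.
Subtract the second batch: 21−18=3 defective items and 29−7=22 good items.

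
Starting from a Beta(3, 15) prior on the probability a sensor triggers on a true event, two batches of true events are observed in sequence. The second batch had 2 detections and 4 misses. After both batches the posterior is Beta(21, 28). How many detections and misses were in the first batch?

16 detections and 9 misses

Sequential conjugate updates are equivalent to a single update on the pooled data, so total successes = posterior α − prior α and total failures = posterior β − prior β.
Total across both batches: 21−3=18 detections, 28−15=13 misses.
Subtract the second batch: 18−2=16 detections and 13−4=9 misses.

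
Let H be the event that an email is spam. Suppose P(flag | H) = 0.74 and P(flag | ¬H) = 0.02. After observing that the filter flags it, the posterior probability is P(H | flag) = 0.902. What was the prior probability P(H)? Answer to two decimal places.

In odds form, posterior odds = prior odds × likelihood ratio, so prior odds = posterior odds ÷ LR.
Posterior odds = 0.902/(1−0.902) = 9.2041. LR = 0.74/0.02 = 37.0000.
Prior odds = 9.2041/37.0000 = 0.2488, so P(H) = 0.2488/(1+0.2488) ≈ 0.20.

P(H) = 0.20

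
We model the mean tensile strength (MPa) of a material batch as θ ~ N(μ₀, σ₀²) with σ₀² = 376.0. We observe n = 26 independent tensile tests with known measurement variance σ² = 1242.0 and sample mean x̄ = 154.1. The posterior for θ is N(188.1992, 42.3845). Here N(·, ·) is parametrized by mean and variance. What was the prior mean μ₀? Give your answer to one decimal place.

μ₀ = 456.6

The posterior mean is a precision-weighted average: μ_n = (τ₀μ₀ + τ_data·x̄)/(τ₀+τ_data), with τ₀=1/σ₀² and τ_data=n/σ².
Here τ₀ = 1/376.0 = 0.002660 and τ_data = 26/1242.0 = 0.020934, so τ_n = 0.023594.
Rearranging for μ₀: μ₀ = (μ_n·τ_n − τ_data·x̄)/τ₀ = (188.1992·0.023594 − 0.020934·154.1) / 0.002660 = 1.214443/0.002660 ≈ 456.6.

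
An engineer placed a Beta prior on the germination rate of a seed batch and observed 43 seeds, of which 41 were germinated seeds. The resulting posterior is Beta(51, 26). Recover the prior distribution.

Beta(10, 24)

Beta is conjugate to the binomial likelihood: posterior = Beta(α+s, β+f).
So α = 51 − 41 = 10 and β = 26 − 2 = 24.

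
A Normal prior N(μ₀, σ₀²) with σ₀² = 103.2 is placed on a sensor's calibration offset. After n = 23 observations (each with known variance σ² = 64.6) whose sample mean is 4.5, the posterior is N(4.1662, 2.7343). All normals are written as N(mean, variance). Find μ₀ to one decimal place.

μ₀ = -8.1

With known observation variance, the Normal–Normal posterior has precision τ_n = τ₀ + n/σ² and mean μ_n = (τ₀μ₀ + (n/σ²)x̄)/τ_n.
Here τ₀ = 1/103.2 = 0.009690 and τ_data = 23/64.6 = 0.356037, so τ_n = 0.365727.
Rearranging for μ₀: μ₀ = (μ_n·τ_n − τ_data·x̄)/τ₀ = (4.1662·0.365727 − 0.356037·4.5) / 0.009690 = -0.078475/0.009690 ≈ -8.1.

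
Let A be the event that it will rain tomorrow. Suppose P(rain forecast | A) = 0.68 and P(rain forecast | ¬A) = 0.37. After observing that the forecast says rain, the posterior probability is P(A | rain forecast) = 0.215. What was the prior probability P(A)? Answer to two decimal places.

In odds form, posterior odds = prior odds × likelihood ratio, so prior odds = posterior odds ÷ LR.
Posterior odds = 0.215/(1−0.215) = 0.2739. LR = 0.68/0.37 = 1.8378.
Prior odds = 0.2739/1.8378 = 0.1490, so P(A) = 0.1490/(1+0.1490) ≈ 0.13.

P(A) = 0.13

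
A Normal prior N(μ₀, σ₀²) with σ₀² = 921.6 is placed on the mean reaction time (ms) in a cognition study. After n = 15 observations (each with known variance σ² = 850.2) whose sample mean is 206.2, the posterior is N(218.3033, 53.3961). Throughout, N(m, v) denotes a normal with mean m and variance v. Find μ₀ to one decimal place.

The posterior mean is a precision-weighted average: μ_n = (τ₀μ₀ + τ_data·x̄)/(τ₀+τ_data), with τ₀=1/σ₀² and τ_data=n/σ².
Here τ₀ = 1/921.6 = 0.001085 and τ_data = 15/850.2 = 0.017643, so τ_n = 0.018728.
Rearranging for μ₀: μ₀ = (μ_n·τ_n − τ_data·x̄)/τ₀ = (218.3033·0.018728 − 0.017643·206.2) / 0.001085 = 0.450398/0.001085 ≈ 415.1.

μ₀ = 415.1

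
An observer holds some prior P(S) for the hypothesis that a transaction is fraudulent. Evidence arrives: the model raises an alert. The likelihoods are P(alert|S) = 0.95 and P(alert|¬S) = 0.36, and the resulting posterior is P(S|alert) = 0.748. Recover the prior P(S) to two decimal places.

Bayes' rule in odds form gives O(S|E) = O(S)·[P(E|S)/P(E|¬S)], hence O(S) = O(S|E)/LR.
Posterior odds = 0.748/(1−0.748) = 2.9683. LR = 0.95/0.36 = 2.6389.
Prior odds = 2.9683/2.6389 = 1.1248, so P(S) = 1.1248/(1+1.1248) ≈ 0.53.

P(S) = 0.53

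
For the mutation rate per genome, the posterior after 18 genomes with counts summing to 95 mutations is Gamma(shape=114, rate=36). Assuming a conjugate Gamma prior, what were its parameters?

Gamma–Poisson conjugacy: posterior shape = α + Σxᵢ, posterior rate = β + n.
So α = 114 − 95 = 19 and β = 36 − 18 = 18.

Gamma(shape=19, rate=18)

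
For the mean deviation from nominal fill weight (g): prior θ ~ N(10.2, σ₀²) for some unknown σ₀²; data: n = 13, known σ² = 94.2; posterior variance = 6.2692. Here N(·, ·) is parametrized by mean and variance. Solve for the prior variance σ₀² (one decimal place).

σ₀² = 46.5

Posterior precision equals prior precision plus data precision: 1/σ_n² = 1/σ₀² + n/σ².
So 1/σ₀² = 1/6.2692 − 13/94.2 = 0.159510 − 0.138004 = 0.021506.
Hence σ₀² = 1/0.021506 ≈ 46.5.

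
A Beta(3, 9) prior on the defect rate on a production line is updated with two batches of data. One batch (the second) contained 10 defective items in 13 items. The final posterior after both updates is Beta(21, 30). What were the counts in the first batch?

8 defective items and 18 good items

Because Beta–binomial updating is additive in the counts, the combined data contributed (α_post−α_prior, β_post−β_prior) successes and failures.
Total across both batches: 21−3=18 defective items, 30−9=21 good items.
Subtract the second batch: 18−10=8 defective items and 21−3=18 good items.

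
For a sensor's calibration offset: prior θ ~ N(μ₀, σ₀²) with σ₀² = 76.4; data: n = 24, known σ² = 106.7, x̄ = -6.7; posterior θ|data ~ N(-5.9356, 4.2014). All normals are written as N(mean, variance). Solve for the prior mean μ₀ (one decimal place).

The posterior mean is a precision-weighted average: μ_n = (τ₀μ₀ + τ_data·x̄)/(τ₀+τ_data), with τ₀=1/σ₀² and τ_data=n/σ².
Here τ₀ = 1/76.4 = 0.013089 and τ_data = 24/106.7 = 0.224930, so τ_n = 0.238019.
Rearranging for μ₀: μ₀ = (μ_n·τ_n − τ_data·x̄)/τ₀ = (-5.9356·0.238019 − 0.224930·-6.7) / 0.013089 = 0.094245/0.013089 ≈ 7.2.

μ₀ = 7.2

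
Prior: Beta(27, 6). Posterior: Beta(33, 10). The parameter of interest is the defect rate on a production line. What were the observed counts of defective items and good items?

Under Beta–binomial conjugacy the posterior parameters are (α+s, β+f).
So s = 33 − 27 = 6 and f = 10 − 6 = 4.

6 defective items and 4 good items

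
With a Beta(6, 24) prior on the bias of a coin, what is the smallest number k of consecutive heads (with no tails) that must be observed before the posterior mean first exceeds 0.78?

k = 80

After k heads and 0 tails the posterior is Beta(6+k, 24), with mean (6+k)/(6+24+k).
Set (6+k)/(30+k) > 0.78 and solve: k > (0.78·30 − 6)/(1 − 0.78) = 79.091.
The smallest integer exceeding 79.091 is 80, and checking k=80: (86)/(110) = 0.7818 > 0.78.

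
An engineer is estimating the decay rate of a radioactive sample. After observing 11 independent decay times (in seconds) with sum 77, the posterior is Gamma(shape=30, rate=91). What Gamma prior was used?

For an exponential likelihood with a Gamma(α, β) prior on the rate, n observations with total T give posterior Gamma(α+n, β+T).
So α = 30 − 11 = 19 and β = 91 − 77 = 14.

Gamma(shape=19, rate=14)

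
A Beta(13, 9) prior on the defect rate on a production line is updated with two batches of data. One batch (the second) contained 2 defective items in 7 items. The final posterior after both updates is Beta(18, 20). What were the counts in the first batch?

Sequential conjugate updates are equivalent to a single update on the pooled data, so total successes = posterior α − prior α and total failures = posterior β − prior β.
Total across both batches: 18−13=5 defective items, 20−9=11 good items.
Subtract the second batch: 5−2=3 defective items and 11−5=6 good items.

3 defective items and 6 good items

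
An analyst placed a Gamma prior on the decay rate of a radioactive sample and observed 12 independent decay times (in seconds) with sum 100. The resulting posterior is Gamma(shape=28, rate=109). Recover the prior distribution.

For an exponential likelihood with a Gamma(α, β) prior on the rate, n observations with total T give posterior Gamma(α+n, β+T).
So α = 28 − 12 = 16 and β = 109 − 100 = 9.

Gamma(shape=16, rate=9)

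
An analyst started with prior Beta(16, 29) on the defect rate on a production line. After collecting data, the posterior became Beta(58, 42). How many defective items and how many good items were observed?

42 defective items and 13 good items

Under Beta–binomial conjugacy the posterior parameters are (a+s, b+f).
Match parameters: s=58−16=42, f=42−29=13.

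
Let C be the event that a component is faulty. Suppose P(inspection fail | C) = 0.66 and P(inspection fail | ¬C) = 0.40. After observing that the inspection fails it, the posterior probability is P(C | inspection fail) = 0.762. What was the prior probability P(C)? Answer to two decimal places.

In odds form, posterior odds = prior odds × likelihood ratio, so prior odds = posterior odds ÷ LR.
Posterior odds = 0.762/(1−0.762) = 3.2017. LR = 0.66/0.40 = 1.6500.
Prior odds = 3.2017/1.6500 = 1.9404, so P(C) = 1.9404/(1+1.9404) ≈ 0.66.

P(C) = 0.66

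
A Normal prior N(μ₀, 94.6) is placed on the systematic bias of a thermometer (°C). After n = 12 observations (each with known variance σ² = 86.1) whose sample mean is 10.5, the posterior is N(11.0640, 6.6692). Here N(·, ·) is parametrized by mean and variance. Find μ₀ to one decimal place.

With known observation variance, the Normal–Normal posterior has precision τ_n = τ₀ + n/σ² and mean μ_n = (τ₀μ₀ + (n/σ²)x̄)/τ_n.
Here τ₀ = 1/94.6 = 0.010571 and τ_data = 12/86.1 = 0.139373, so τ_n = 0.149944.
Rearranging for μ₀: μ₀ = (μ_n·τ_n − τ_data·x̄)/τ₀ = (11.0640·0.149944 − 0.139373·10.5) / 0.010571 = 0.195564/0.010571 ≈ 18.5.

μ₀ = 18.5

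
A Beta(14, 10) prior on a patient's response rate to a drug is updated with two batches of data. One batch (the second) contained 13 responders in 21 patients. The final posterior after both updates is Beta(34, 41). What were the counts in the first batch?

Because Beta–binomial updating is additive in the counts, the combined data contributed (α_post−α_prior, β_post−β_prior) successes and failures.
Total across both batches: 34−14=20 responders, 41−10=31 non-responders.
Subtract the second batch: 20−13=7 responders and 31−8=23 non-responders.

7 responders and 23 non-responders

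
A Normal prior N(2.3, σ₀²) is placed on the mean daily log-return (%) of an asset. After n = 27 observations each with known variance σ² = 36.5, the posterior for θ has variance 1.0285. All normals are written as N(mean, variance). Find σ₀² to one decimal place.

Posterior precision equals prior precision plus data precision: 1/σ_n² = 1/σ₀² + n/σ².
So 1/σ₀² = 1/1.0285 − 27/36.5 = 0.972290 − 0.739726 = 0.232564.
Hence σ₀² = 1/0.232564 ≈ 4.3.

σ₀² = 4.3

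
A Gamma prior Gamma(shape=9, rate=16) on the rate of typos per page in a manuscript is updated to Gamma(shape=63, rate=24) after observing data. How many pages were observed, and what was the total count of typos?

Gamma–Poisson conjugacy: posterior shape = α + Σxᵢ, posterior rate = β + n.
Matching: Σxᵢ = 63 − 9 = 54 and n = 24 − 16 = 8.

n = 8 pages with total 54 typos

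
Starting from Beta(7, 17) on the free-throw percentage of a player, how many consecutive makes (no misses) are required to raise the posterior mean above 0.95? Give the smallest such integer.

After k makes and 0 misses the posterior is Beta(7+k, 17), with mean (7+k)/(7+17+k).
Set (7+k)/(24+k) > 0.95 and solve: k > (0.95·24 − 7)/(1 − 0.95) = 316.000.
The smallest integer exceeding 316.000 is 317, and checking k=317: (324)/(341) = 0.9501 > 0.95.

k = 317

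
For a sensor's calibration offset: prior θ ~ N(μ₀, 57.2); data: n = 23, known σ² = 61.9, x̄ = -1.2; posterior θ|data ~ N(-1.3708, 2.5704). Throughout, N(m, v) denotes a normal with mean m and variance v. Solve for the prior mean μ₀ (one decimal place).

μ₀ = -5.0

The posterior mean is a precision-weighted average: μ_n = (τ₀μ₀ + τ_data·x̄)/(τ₀+τ_data), with τ₀=1/σ₀² and τ_data=n/σ².
Here τ₀ = 1/57.2 = 0.017483 and τ_data = 23/61.9 = 0.371567, so τ_n = 0.389050.
Rearranging for μ₀: μ₀ = (μ_n·τ_n − τ_data·x̄)/τ₀ = (-1.3708·0.389050 − 0.371567·-1.2) / 0.017483 = -0.087429/0.017483 ≈ -5.0.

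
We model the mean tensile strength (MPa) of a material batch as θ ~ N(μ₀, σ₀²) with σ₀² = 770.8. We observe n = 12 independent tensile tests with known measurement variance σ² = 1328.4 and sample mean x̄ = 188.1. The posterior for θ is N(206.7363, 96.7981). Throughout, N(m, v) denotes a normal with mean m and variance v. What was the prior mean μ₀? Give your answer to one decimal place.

μ₀ = 336.5

The posterior mean is a precision-weighted average: μ_n = (τ₀μ₀ + τ_data·x̄)/(τ₀+τ_data), with τ₀=1/σ₀² and τ_data=n/σ².
Here τ₀ = 1/770.8 = 0.001297 and τ_data = 12/1328.4 = 0.009033, so τ_n = 0.010330.
Rearranging for μ₀: μ₀ = (μ_n·τ_n − τ_data·x̄)/τ₀ = (206.7363·0.010330 − 0.009033·188.1) / 0.001297 = 0.436479/0.001297 ≈ 336.5.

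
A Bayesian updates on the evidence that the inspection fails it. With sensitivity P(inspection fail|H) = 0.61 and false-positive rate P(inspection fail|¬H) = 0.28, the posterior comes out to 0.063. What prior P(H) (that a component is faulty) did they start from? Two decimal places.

P(H) = 0.03

In odds form, posterior odds = prior odds × likelihood ratio, so prior odds = posterior odds ÷ LR.
Posterior odds = 0.063/(1−0.063) = 0.0672. LR = 0.61/0.28 = 2.1786.
Prior odds = 0.0672/2.1786 = 0.0308, so P(H) = 0.0308/(1+0.0308) ≈ 0.03.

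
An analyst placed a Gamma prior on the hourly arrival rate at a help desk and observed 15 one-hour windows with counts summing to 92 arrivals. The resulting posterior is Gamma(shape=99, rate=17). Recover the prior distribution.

Gamma(shape=7, rate=2)

A Gamma(α, β) prior (rate parametrization) on a Poisson rate with n observations summing to S gives posterior Gamma(α+S, β+n).
So α = 99 − 92 = 7 and β = 17 − 15 = 2.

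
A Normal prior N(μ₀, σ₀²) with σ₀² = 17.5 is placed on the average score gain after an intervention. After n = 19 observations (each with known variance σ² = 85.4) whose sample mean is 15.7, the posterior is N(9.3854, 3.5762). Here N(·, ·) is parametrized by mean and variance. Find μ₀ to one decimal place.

μ₀ = -15.2

With known observation variance, the Normal–Normal posterior has precision τ_n = τ₀ + n/σ² and mean μ_n = (τ₀μ₀ + (n/σ²)x̄)/τ_n.
Here τ₀ = 1/17.5 = 0.057143 and τ_data = 19/85.4 = 0.222482, so τ_n = 0.279625.
Rearranging for μ₀: μ₀ = (μ_n·τ_n − τ_data·x̄)/τ₀ = (9.3854·0.279625 − 0.222482·15.7) / 0.057143 = -0.868575/0.057143 ≈ -15.2.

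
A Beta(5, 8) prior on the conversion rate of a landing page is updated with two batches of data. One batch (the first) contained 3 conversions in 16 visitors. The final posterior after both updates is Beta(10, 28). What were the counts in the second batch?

2 conversions and 7 bounces

Because Beta–binomial updating is additive in the counts, the combined data contributed (α_post−α_prior, β_post−β_prior) successes and failures.
Total across both batches: 10−5=5 conversions, 28−8=20 bounces.
Subtract the first batch: 5−3=2 conversions and 20−13=7 bounces.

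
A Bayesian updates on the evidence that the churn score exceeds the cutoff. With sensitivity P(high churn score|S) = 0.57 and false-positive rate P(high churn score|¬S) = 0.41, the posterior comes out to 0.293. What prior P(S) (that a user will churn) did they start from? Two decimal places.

Bayes' rule in odds form gives O(S|E) = O(S)·[P(E|S)/P(E|¬S)], hence O(S) = O(S|E)/LR.
Posterior odds = 0.293/(1−0.293) = 0.4144. LR = 0.57/0.41 = 1.3902.
Prior odds = 0.4144/1.3902 = 0.2981, so P(S) = 0.2981/(1+0.2981) ≈ 0.23.

P(S) = 0.23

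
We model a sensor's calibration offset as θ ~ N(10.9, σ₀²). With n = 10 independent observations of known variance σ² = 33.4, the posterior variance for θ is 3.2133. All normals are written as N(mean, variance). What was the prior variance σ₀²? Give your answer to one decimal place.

For the Normal–Normal model with known σ², precisions add: τ_n = τ₀ + n/σ².
So 1/σ₀² = 1/3.2133 − 10/33.4 = 0.311207 − 0.299401 = 0.011806.
Hence σ₀² = 1/0.011806 ≈ 84.7.

σ₀² = 84.7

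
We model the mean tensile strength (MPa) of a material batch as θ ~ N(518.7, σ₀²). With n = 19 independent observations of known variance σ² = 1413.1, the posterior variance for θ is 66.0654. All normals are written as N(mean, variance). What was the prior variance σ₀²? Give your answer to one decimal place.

σ₀² = 591.4

For the Normal–Normal model with known σ², precisions add: τ_n = τ₀ + n/σ².
So 1/σ₀² = 1/66.0654 − 19/1413.1 = 0.015137 − 0.013446 = 0.001691.
Hence σ₀² = 1/0.001691 ≈ 591.4.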